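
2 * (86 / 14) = 86 / 7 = 12.29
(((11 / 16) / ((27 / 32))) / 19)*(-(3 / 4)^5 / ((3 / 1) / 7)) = -231 / 9728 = -0.02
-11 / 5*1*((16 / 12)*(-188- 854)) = 45848 / 15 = 3056.53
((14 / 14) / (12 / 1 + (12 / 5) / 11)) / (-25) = -11 / 3360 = -0.00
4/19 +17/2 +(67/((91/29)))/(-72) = 1047439/124488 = 8.41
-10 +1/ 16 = -159/ 16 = -9.94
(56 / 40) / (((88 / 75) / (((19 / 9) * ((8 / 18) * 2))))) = 665 / 297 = 2.24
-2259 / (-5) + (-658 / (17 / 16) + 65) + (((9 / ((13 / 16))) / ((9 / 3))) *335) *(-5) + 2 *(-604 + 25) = -8226846 / 1105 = -7445.11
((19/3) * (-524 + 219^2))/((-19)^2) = 47437/57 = 832.23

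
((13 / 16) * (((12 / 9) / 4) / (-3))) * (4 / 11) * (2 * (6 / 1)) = -13 / 33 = -0.39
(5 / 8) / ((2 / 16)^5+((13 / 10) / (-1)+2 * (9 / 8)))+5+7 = 1970236 / 155653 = 12.66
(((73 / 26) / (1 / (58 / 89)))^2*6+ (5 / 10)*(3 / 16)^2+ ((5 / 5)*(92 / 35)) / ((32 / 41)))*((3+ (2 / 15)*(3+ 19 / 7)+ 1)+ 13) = 210029966520799 / 503760391680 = 416.92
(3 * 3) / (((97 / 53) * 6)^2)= 2809 / 37636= 0.07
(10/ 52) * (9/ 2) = 45/ 52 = 0.87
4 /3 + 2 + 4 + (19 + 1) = 82 /3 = 27.33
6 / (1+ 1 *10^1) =6 / 11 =0.55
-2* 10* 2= -40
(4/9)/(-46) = -2/207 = -0.01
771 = 771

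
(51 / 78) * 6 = 51 / 13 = 3.92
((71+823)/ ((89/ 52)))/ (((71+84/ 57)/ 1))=294424/ 40851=7.21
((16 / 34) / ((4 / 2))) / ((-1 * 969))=-4 / 16473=-0.00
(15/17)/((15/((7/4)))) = 7/68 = 0.10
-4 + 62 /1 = 58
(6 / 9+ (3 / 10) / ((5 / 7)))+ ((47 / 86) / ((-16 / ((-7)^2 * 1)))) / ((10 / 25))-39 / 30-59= -13085257 / 206400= -63.40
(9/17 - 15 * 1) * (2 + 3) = -1230/17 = -72.35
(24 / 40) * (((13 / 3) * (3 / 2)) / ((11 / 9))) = 351 / 110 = 3.19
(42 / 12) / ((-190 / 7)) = -49 / 380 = -0.13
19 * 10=190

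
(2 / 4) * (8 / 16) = 0.25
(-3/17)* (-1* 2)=6/17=0.35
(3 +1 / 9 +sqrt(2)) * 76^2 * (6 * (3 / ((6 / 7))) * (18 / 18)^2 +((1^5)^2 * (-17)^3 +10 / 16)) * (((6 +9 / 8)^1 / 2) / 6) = -1878796703 / 36 -268399529 * sqrt(2) / 16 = -75912188.18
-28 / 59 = -0.47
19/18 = 1.06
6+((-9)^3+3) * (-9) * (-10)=-65334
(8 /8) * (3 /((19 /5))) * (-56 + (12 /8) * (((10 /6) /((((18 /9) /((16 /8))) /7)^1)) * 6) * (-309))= -25658.68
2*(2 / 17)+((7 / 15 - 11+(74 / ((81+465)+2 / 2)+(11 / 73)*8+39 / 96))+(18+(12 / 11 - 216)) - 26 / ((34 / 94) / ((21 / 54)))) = -2509815901951 / 10752619680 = -233.41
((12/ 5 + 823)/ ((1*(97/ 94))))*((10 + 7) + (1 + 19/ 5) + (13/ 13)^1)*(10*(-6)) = -530699184/ 485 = -1094225.12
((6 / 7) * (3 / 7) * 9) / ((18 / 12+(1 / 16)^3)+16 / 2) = 221184 / 635579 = 0.35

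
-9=-9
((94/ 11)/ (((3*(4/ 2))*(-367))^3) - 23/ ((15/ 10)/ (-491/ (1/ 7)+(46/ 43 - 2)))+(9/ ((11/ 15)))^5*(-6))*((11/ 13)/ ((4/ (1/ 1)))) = -59811565774880104946693/ 174769034934512304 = -342232.05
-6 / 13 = -0.46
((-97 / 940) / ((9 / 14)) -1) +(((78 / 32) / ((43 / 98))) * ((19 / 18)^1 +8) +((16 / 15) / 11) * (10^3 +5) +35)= 2906743589 / 16006320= 181.60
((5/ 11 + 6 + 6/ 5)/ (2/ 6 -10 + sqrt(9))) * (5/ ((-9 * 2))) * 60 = 19.14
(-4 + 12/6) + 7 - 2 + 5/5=4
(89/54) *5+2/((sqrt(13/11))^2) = 9.93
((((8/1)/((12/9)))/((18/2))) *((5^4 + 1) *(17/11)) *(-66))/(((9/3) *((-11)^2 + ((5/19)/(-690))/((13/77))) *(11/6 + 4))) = -2901945696/144351515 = -20.10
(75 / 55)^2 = 225 / 121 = 1.86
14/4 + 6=19/2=9.50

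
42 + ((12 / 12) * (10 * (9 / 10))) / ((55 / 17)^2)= 129651 / 3025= 42.86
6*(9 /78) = 9 /13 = 0.69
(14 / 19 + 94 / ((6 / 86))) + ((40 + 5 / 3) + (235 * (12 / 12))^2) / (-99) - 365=2397265 / 5643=424.82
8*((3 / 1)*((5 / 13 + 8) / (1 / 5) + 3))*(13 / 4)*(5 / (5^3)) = 3504 / 25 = 140.16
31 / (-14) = -31 / 14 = -2.21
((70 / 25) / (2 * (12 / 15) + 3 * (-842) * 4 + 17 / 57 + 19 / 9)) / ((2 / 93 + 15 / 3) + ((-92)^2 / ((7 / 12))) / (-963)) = 27793143 / 1007118572246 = 0.00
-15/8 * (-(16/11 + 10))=945/44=21.48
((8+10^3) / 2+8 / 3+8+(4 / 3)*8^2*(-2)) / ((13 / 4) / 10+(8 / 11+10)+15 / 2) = 151360 / 8163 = 18.54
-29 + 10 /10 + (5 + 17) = -6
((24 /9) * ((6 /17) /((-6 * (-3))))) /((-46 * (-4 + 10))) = -0.00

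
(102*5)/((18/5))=425/3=141.67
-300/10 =-30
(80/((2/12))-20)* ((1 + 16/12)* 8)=25760/3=8586.67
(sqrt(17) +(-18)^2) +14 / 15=sqrt(17) +4874 / 15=329.06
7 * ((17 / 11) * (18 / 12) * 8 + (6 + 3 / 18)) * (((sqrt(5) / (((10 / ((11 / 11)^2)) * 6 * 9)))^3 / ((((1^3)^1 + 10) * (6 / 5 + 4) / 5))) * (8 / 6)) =11417 * sqrt(5) / 17833742784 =0.00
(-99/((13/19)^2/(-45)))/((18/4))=357390/169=2114.73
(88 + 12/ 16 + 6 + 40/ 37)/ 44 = 14183/ 6512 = 2.18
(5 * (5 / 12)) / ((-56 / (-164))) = 1025 / 168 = 6.10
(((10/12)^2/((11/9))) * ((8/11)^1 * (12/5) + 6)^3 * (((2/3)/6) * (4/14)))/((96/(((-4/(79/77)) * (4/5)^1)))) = -715822/2628725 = -0.27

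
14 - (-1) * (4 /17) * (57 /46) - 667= -255209 /391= -652.71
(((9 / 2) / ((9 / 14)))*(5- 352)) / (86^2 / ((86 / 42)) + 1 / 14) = -34006 / 50569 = -0.67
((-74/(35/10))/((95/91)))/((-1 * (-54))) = -962/2565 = -0.38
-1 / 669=-0.00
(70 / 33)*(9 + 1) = 700 / 33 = 21.21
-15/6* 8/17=-20/17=-1.18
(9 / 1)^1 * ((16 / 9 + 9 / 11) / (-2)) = -257 / 22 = -11.68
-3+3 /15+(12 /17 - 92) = -7998 /85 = -94.09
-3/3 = -1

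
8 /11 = 0.73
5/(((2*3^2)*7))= 5/126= 0.04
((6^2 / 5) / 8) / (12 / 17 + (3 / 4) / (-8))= 272 / 185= 1.47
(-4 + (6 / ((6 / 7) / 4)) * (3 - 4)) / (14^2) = -8 / 49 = -0.16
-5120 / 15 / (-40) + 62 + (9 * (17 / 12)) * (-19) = -10303 / 60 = -171.72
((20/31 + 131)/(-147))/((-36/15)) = 2915/7812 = 0.37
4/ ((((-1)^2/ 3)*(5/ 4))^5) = 995328/ 3125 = 318.50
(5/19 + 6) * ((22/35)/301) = 374/28595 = 0.01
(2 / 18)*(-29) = -29 / 9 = -3.22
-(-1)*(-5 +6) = 1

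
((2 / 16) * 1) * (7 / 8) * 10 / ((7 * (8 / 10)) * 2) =25 / 256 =0.10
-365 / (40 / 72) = -657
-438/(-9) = 146/3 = 48.67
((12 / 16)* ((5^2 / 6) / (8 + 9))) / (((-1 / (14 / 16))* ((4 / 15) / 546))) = -716625 / 2176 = -329.33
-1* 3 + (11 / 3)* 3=8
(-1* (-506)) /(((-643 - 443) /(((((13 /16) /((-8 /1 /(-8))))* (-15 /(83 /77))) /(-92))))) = -55055 /961472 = -0.06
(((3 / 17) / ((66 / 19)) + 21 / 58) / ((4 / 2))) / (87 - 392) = -2239 / 3308030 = -0.00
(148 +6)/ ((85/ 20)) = 616/ 17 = 36.24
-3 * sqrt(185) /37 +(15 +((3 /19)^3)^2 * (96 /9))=705695991 /47045881 - 3 * sqrt(185) /37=13.90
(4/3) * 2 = 8/3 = 2.67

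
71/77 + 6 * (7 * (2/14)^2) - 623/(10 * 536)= 686349/412720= 1.66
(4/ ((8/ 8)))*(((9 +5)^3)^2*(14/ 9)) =421654016/ 9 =46850446.22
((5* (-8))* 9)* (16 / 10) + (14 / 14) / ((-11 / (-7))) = -6329 / 11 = -575.36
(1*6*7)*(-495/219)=-6930/73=-94.93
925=925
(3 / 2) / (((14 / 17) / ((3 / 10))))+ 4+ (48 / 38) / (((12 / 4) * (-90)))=217459 / 47880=4.54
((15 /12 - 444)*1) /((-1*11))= 161 /4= 40.25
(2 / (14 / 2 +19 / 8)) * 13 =208 / 75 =2.77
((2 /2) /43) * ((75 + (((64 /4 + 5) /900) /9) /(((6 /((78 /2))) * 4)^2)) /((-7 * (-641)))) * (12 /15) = 12961183 /41675256000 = 0.00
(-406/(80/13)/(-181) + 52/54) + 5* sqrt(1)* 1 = 1236893/195480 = 6.33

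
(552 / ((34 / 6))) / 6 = 276 / 17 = 16.24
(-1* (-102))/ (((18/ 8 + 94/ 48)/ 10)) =24480/ 101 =242.38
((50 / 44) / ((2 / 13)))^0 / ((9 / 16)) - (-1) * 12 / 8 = 59 / 18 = 3.28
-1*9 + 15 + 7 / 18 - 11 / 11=97 / 18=5.39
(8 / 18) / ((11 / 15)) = 0.61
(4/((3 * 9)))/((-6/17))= -0.42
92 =92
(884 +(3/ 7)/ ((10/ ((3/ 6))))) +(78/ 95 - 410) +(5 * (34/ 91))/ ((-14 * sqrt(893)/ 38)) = 1263081/ 2660 - 170 * sqrt(893)/ 29939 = 474.67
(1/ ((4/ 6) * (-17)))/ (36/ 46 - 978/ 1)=23/ 254728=0.00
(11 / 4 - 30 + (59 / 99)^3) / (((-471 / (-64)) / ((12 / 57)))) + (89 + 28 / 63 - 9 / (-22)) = 1547001012259 / 17366411502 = 89.08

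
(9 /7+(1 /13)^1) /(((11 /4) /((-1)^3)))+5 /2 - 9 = -14005 /2002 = -7.00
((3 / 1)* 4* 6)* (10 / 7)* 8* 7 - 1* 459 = 5301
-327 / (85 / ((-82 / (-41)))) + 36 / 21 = -3558 / 595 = -5.98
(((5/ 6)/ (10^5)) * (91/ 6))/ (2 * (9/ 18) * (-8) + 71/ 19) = -1729/ 58320000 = -0.00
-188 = -188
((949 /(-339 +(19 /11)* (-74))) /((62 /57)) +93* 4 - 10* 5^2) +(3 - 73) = 1227709 /24490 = 50.13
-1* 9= -9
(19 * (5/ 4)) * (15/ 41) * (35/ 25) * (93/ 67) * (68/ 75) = 210273/ 13735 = 15.31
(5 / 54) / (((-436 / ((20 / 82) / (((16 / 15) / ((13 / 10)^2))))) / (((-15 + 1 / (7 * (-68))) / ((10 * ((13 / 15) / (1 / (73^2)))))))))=464165 / 17412223911936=0.00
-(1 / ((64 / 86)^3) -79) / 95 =501833 / 622592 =0.81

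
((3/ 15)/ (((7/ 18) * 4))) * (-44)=-198/ 35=-5.66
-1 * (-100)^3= 1000000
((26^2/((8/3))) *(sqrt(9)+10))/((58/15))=98865/116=852.28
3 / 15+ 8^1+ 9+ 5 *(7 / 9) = 949 / 45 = 21.09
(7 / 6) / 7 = 1 / 6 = 0.17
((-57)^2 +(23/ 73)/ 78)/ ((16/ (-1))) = -18499829/ 91104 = -203.06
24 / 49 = 0.49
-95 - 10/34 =-1620/17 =-95.29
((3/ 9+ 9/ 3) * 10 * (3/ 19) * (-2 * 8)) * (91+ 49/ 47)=-6921600/ 893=-7750.95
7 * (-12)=-84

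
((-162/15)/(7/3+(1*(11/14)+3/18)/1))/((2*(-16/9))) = 1701/1840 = 0.92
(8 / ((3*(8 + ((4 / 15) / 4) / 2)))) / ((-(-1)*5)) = 16 / 241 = 0.07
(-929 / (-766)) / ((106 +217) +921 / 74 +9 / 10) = 171865 / 47663584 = 0.00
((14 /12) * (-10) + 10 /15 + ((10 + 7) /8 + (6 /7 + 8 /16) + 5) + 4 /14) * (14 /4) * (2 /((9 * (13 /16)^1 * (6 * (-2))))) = 0.18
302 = 302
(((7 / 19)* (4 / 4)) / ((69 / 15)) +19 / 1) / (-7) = -8338 / 3059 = -2.73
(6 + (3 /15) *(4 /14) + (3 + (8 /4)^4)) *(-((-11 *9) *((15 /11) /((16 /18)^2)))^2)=-20973319065 /28672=-731491.32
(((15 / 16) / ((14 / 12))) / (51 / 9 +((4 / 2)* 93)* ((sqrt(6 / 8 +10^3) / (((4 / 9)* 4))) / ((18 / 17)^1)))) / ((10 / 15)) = -25920 / 37079983381 +225990* sqrt(4003) / 37079983381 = 0.00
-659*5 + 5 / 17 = -3294.71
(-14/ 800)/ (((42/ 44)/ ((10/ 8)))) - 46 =-46.02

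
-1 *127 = -127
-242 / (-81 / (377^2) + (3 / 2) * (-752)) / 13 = 0.02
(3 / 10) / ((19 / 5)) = 3 / 38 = 0.08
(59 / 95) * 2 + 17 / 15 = 2.38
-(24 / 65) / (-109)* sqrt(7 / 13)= 24* sqrt(91) / 92105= 0.00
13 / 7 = 1.86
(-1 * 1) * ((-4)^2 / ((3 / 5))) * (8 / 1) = -640 / 3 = -213.33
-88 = -88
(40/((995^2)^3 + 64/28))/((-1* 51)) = -280/346422985840186828941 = -0.00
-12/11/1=-12/11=-1.09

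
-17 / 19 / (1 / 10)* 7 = -1190 / 19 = -62.63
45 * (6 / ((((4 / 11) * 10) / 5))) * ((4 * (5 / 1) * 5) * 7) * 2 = 519750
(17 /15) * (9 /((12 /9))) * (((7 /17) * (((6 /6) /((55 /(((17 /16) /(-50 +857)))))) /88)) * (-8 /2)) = -357 /104156800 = -0.00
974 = 974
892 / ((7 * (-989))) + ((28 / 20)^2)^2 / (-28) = -4604589 / 17307500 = -0.27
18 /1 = 18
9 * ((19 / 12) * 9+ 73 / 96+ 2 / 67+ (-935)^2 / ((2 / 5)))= 42172904217 / 2144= 19670197.86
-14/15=-0.93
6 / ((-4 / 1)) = -1.50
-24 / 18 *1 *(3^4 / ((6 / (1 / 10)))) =-9 / 5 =-1.80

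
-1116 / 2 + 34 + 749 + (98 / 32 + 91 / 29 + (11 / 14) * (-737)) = -1129885 / 3248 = -347.87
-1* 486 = -486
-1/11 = -0.09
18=18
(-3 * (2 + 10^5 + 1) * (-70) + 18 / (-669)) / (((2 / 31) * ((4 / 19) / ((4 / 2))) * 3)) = 229864145423 / 223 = 1030780921.18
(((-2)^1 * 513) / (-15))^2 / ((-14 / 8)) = -467856 / 175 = -2673.46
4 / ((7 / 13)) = 52 / 7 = 7.43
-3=-3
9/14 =0.64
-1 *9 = -9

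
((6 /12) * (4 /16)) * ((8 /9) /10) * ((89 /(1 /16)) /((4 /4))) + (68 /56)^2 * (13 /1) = 308617 /8820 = 34.99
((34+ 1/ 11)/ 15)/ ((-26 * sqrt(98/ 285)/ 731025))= -18275625 * sqrt(570)/ 4004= -108972.17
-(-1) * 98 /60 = 49 /30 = 1.63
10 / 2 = 5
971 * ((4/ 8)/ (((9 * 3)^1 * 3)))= 971/ 162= 5.99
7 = 7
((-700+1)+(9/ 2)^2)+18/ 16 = -5421/ 8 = -677.62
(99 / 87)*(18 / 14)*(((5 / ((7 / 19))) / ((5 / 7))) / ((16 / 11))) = 62073 / 3248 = 19.11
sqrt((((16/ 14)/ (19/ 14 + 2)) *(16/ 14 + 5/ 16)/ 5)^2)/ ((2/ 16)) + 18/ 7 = 5534/ 1645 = 3.36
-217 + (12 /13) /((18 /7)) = -8449 /39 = -216.64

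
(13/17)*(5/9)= 65/153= 0.42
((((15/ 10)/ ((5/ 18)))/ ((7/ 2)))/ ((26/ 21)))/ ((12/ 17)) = 459/ 260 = 1.77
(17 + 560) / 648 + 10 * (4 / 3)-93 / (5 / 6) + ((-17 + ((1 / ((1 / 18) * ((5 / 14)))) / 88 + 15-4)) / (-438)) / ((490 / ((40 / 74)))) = -91863136837 / 943383672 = -97.38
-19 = -19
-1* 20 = -20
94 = 94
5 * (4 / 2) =10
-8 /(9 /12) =-10.67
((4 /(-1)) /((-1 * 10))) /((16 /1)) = 1 /40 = 0.02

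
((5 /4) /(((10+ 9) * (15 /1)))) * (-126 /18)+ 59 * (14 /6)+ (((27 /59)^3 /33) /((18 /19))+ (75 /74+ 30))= 3214239157381 /19058349684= 168.65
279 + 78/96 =4477/16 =279.81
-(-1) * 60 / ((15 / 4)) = 16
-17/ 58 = -0.29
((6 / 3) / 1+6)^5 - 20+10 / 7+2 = 229260 / 7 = 32751.43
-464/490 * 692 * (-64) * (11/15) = 113022976/3675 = 30754.55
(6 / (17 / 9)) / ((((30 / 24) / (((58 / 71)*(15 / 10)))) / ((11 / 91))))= 206712 / 549185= 0.38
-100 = -100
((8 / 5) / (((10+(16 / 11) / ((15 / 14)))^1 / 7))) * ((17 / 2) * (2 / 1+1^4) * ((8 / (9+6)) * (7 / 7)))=62832 / 4685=13.41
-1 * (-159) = 159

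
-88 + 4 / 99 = -8708 / 99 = -87.96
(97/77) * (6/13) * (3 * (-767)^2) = 1026126.47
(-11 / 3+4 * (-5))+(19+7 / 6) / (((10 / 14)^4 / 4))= 178889 / 625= 286.22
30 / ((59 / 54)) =1620 / 59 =27.46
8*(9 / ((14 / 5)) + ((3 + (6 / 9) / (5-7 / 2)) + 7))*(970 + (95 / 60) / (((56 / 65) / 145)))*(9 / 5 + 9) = 286000943 / 196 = 1459188.48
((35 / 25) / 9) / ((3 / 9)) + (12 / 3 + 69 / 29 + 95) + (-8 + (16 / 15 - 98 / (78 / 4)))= 169437 / 1885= 89.89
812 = 812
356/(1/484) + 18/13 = 2239970/13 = 172305.38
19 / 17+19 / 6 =437 / 102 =4.28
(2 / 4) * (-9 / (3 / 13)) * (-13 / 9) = 169 / 6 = 28.17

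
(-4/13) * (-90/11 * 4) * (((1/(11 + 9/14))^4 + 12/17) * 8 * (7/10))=39.81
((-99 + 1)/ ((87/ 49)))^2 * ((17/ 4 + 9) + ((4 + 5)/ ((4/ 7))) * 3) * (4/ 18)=2790163684/ 68121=40958.94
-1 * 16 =-16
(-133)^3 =-2352637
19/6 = 3.17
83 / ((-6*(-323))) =83 / 1938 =0.04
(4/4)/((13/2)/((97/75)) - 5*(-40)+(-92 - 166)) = -194/10277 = -0.02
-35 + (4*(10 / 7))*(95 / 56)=-1240 / 49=-25.31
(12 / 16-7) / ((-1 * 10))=5 / 8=0.62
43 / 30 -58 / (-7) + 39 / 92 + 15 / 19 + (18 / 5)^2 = 21926087 / 917700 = 23.89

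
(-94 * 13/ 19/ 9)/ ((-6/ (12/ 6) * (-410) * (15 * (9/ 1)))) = -611/ 14197275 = -0.00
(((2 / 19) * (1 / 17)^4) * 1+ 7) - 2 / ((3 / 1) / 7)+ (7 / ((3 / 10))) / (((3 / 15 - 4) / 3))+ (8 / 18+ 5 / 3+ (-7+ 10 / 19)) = -292072919 / 14282091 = -20.45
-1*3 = -3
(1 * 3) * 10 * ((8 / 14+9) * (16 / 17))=32160 / 119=270.25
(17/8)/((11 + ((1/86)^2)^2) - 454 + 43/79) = -9182899486/1912012322385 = -0.00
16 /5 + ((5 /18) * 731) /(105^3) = 13336571 /4167450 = 3.20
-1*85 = -85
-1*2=-2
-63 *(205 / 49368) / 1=-0.26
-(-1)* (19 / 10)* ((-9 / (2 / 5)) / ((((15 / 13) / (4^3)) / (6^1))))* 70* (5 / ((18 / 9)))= -2489760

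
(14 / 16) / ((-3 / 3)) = -7 / 8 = -0.88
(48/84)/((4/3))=3/7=0.43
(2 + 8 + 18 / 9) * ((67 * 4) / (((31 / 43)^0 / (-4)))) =-12864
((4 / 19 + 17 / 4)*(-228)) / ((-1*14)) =1017 / 14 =72.64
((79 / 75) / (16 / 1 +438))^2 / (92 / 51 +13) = 106097 / 291782962500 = 0.00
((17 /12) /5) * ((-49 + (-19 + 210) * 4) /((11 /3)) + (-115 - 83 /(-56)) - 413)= -63121 /672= -93.93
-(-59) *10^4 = 590000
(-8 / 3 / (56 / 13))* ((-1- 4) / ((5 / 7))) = 13 / 3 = 4.33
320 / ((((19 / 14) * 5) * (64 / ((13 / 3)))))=3.19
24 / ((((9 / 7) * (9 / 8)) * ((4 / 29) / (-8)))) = -25984 / 27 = -962.37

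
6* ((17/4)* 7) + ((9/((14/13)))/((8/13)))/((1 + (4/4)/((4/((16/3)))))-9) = 395277/2240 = 176.46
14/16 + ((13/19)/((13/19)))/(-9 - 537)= 1907/2184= 0.87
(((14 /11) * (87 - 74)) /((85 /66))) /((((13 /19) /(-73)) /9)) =-1048572 /85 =-12336.14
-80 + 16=-64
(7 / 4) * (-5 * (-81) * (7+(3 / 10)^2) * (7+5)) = 1206009 / 20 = 60300.45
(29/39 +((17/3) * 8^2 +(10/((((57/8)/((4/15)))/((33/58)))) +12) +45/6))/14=784089/28652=27.37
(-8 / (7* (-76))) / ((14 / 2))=2 / 931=0.00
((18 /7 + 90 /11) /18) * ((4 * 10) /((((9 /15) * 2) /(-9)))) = -13800 /77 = -179.22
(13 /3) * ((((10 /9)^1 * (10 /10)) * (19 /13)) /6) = 95 /81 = 1.17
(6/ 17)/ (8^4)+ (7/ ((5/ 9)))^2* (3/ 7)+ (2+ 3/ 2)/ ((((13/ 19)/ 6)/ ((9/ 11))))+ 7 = 12465635813/ 124467200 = 100.15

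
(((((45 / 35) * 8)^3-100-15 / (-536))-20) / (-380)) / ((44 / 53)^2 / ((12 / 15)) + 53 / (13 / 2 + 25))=-4500127036953 / 4493279788480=-1.00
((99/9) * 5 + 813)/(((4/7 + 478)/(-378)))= -1148364/1675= -685.59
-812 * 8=-6496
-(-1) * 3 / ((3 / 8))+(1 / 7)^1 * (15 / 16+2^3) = 1039 / 112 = 9.28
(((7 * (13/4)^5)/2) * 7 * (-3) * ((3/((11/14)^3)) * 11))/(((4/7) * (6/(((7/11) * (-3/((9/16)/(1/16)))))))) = 305775751099/2725888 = 112174.73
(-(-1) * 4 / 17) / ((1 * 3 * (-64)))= -1 / 816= -0.00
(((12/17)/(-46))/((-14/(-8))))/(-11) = 24/30107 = 0.00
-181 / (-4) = 181 / 4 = 45.25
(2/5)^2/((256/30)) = 3/160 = 0.02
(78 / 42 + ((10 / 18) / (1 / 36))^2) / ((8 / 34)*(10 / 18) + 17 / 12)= 1721556 / 6629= 259.70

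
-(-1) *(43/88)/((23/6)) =0.13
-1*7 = -7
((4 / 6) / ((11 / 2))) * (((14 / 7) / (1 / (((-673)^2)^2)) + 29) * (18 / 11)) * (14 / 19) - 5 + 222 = 137857224824179 / 2299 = 59963995138.83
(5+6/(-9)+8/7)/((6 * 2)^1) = 115/252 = 0.46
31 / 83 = 0.37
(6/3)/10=1/5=0.20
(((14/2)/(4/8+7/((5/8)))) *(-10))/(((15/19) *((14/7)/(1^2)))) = -1330/351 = -3.79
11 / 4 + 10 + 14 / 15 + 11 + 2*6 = 36.68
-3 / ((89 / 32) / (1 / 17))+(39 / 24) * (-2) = -20053 / 6052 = -3.31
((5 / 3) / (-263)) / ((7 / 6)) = -10 / 1841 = -0.01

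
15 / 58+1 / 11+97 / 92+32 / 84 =1100005 / 616308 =1.78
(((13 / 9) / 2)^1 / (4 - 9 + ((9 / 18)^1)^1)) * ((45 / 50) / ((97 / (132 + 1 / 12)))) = -4121 / 20952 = -0.20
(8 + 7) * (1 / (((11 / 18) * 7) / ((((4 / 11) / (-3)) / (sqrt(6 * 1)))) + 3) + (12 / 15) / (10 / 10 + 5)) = 285754 / 143309 - 10164 * sqrt(6) / 143309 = 1.82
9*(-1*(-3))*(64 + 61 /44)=77679 /44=1765.43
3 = 3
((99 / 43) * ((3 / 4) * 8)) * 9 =5346 / 43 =124.33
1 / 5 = 0.20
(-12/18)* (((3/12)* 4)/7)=-0.10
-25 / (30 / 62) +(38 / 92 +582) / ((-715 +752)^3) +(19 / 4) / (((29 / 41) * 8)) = -164816390485 / 3243412896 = -50.82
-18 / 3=-6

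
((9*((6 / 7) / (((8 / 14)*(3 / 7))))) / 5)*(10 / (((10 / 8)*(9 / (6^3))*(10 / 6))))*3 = 54432 / 25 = 2177.28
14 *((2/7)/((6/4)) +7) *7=2114/3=704.67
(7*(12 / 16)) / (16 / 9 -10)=-189 / 296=-0.64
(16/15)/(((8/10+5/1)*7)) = 0.03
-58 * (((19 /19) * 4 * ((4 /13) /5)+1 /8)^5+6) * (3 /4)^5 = -82.68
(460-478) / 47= -18 / 47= -0.38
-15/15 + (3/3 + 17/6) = 17/6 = 2.83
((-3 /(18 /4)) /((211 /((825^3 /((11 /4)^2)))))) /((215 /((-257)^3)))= 168048470700000 /9073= 18521819761.93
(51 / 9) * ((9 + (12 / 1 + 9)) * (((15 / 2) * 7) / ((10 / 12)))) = 10710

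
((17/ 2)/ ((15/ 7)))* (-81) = -3213/ 10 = -321.30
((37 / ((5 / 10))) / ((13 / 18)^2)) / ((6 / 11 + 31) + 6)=263736 / 69797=3.78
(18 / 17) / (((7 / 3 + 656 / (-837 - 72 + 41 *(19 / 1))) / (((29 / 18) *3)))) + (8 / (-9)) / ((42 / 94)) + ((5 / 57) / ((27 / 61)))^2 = -572041439644 / 149100765471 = -3.84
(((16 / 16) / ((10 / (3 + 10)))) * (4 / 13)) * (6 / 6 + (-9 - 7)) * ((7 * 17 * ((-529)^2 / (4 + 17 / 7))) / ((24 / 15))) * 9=-699322659 / 4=-174830664.75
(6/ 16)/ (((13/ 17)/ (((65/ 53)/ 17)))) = 15/ 424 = 0.04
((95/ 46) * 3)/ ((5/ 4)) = 114/ 23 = 4.96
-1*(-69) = 69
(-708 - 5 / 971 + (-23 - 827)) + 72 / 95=-143648273 / 92245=-1557.25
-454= -454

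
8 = 8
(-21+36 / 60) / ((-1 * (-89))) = -102 / 445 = -0.23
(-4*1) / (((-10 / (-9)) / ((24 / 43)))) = -432 / 215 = -2.01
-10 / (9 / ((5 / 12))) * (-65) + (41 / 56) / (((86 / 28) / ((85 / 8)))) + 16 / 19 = 23624237 / 705888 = 33.47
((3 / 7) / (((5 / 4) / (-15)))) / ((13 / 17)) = -612 / 91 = -6.73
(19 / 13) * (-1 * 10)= -190 / 13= -14.62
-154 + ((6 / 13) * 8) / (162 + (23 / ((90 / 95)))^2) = -487385362 / 3164941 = -154.00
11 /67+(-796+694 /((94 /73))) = -256.88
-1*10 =-10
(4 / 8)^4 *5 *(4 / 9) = 5 / 36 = 0.14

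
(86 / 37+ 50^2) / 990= 15431 / 6105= 2.53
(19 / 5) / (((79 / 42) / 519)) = 414162 / 395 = 1048.51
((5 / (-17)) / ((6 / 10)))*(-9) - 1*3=24 / 17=1.41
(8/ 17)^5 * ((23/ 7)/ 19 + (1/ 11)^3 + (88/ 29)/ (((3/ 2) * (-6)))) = -247507124224/ 65601657230571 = -0.00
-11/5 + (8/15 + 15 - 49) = -107/3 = -35.67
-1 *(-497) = 497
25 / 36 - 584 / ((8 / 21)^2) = -289687 / 72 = -4023.43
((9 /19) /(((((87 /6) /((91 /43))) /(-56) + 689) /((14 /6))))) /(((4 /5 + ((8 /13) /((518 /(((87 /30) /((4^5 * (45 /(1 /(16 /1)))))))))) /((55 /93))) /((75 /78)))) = 7805147750400000 /4047444102038468707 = 0.00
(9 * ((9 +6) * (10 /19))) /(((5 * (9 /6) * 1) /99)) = 17820 /19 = 937.89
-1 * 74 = -74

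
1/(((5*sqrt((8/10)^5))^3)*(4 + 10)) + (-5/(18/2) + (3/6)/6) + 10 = 9.53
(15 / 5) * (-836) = -2508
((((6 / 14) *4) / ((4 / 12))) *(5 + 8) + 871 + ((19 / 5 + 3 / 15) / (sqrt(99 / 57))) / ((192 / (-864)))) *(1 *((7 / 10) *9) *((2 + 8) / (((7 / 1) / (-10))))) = -590850 / 7 + 540 *sqrt(627) / 11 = -83177.91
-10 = -10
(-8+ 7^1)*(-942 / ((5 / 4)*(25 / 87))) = 327816 / 125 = 2622.53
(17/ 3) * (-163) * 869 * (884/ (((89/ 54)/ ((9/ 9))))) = -38316080088/ 89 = -430517753.80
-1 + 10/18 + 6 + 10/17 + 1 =1093/153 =7.14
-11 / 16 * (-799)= 8789 / 16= 549.31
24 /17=1.41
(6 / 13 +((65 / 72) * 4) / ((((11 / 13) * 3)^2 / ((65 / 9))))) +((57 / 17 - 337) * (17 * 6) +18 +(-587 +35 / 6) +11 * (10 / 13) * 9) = -39578368408 / 1146717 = -34514.50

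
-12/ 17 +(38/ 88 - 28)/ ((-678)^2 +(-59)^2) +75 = 89062231/ 1198780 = 74.29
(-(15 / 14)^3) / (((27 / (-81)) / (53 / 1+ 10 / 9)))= 547875 / 2744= 199.66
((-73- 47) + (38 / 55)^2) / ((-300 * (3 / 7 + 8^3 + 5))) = 632723 / 821741250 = 0.00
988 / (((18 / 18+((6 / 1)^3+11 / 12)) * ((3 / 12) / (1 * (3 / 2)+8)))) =450528 / 2615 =172.29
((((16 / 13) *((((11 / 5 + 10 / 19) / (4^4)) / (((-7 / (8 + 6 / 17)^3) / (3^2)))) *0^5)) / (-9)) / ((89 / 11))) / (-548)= 0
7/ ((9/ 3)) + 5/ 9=26/ 9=2.89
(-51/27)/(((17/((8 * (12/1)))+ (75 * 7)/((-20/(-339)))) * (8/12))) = -272/854297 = -0.00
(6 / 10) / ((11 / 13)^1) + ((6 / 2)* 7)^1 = 1194 / 55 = 21.71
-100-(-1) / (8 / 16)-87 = -185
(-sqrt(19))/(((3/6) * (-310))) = 0.03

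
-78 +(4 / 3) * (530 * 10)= 20966 / 3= 6988.67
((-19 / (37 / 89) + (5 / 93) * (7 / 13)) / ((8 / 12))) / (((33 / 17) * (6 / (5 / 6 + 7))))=-408114019 / 8857134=-46.08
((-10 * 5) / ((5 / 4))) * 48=-1920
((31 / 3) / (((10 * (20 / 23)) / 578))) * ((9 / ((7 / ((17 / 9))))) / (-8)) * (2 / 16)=-3502969 / 134400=-26.06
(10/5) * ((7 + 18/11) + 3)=256/11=23.27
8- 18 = -10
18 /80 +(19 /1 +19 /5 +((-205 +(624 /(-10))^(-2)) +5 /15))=-88408507 /486720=-181.64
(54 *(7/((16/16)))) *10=3780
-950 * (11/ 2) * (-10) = 52250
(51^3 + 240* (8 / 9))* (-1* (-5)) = 1992965 / 3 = 664321.67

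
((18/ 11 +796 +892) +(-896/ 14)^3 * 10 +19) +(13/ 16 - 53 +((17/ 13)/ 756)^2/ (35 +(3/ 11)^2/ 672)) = -377218651486917621317/ 143988480011376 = -2619783.55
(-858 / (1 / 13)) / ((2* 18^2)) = -1859 / 108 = -17.21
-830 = -830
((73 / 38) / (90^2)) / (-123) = -73 / 37859400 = -0.00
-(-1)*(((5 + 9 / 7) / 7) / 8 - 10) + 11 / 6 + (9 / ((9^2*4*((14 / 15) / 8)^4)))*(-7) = -1088288 / 1029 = -1057.62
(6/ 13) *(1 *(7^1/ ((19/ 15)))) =630/ 247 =2.55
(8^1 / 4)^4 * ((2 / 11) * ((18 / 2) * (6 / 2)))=864 / 11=78.55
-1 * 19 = -19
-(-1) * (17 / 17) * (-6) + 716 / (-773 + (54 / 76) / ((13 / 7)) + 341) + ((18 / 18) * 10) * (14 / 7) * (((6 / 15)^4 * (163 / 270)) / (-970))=-165009725542 / 21544003125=-7.66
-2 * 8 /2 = -8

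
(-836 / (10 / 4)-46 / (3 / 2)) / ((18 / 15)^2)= -6845 / 27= -253.52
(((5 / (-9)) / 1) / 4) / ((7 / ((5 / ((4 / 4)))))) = -25 / 252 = -0.10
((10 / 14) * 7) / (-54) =-5 / 54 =-0.09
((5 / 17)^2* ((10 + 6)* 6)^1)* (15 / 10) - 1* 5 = 2155 / 289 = 7.46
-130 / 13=-10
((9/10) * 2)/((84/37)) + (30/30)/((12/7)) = 1.38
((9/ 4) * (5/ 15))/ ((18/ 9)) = 3/ 8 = 0.38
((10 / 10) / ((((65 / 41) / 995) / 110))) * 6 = 5384940 / 13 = 414226.15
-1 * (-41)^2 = -1681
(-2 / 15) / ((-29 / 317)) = 634 / 435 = 1.46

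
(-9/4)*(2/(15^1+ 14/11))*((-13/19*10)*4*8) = 205920/3401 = 60.55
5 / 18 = 0.28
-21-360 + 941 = 560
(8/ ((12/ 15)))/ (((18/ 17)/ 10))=850/ 9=94.44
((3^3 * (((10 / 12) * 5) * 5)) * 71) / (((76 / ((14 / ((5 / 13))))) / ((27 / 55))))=7850115 / 836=9390.09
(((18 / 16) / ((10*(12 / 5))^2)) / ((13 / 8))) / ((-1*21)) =-1 / 17472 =-0.00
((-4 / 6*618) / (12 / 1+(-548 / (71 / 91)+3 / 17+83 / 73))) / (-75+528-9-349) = 18150866 / 2883873485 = 0.01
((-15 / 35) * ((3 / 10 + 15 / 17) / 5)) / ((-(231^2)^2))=67 / 1882445345550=0.00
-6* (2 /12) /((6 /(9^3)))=-243 /2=-121.50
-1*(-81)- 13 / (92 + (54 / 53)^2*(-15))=17353211 / 214688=80.83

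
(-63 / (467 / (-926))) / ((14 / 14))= 58338 / 467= 124.92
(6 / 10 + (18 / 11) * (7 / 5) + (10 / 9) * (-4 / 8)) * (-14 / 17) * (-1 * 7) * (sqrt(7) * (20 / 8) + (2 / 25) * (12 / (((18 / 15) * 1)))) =26656 / 2475 + 3332 * sqrt(7) / 99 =99.82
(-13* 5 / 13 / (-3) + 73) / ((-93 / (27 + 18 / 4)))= -784 / 31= -25.29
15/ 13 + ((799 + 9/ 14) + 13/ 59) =8601321/ 10738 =801.02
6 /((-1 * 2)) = -3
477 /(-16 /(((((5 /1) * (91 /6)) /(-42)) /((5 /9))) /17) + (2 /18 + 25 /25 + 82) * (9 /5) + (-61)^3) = -10335 /4912867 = -0.00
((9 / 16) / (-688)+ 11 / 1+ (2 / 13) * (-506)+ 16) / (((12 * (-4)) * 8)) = 7276405 / 54951936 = 0.13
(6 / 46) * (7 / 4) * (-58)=-609 / 46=-13.24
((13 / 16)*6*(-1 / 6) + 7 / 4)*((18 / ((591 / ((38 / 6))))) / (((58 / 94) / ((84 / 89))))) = 281295 / 1016914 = 0.28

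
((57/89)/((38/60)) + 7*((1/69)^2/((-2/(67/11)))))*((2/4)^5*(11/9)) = 9385039/244067904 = 0.04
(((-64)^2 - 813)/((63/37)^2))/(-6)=-91723/486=-188.73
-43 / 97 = -0.44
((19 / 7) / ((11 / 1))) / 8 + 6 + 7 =8027 / 616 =13.03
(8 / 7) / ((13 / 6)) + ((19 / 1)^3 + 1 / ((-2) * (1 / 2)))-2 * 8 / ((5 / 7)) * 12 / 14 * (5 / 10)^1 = 3116262 / 455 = 6848.93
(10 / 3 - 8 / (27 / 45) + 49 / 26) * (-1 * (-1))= -211 / 26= -8.12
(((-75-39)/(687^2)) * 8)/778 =-152/61198647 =-0.00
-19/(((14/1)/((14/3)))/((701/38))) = -701/6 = -116.83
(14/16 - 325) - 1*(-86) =-1905/8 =-238.12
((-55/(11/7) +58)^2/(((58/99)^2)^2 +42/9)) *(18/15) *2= 304893173574/1148986585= 265.36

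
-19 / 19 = -1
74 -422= -348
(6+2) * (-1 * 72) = -576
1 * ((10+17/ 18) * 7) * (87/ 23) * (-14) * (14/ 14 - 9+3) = 20285.29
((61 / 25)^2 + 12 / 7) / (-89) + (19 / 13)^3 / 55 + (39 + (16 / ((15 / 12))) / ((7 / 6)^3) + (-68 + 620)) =276208070637899 / 461091255625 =599.03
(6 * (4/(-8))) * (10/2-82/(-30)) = -116/5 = -23.20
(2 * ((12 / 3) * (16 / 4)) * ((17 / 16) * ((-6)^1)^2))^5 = 2747306344218624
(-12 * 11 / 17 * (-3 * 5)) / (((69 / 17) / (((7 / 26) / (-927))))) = -770 / 92391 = -0.01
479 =479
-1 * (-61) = 61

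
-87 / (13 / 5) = -435 / 13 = -33.46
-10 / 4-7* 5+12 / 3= -67 / 2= -33.50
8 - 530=-522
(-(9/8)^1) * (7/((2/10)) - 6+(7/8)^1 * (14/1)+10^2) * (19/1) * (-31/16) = 2995065/512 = 5849.74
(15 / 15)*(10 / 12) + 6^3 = 1301 / 6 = 216.83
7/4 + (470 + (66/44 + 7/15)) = 28423/60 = 473.72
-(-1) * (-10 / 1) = -10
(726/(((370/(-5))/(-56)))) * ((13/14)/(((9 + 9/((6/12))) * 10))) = 3146/1665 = 1.89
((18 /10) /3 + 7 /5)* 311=622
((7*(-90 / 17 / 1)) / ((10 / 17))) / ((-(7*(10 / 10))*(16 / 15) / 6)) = 50.62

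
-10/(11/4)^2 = -160/121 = -1.32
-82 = -82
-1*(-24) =24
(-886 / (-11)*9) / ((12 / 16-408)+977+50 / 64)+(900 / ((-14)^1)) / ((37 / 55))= -4904379738 / 52014193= -94.29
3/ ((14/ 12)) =18/ 7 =2.57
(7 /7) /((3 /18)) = 6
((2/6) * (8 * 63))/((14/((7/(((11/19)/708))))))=1129968/11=102724.36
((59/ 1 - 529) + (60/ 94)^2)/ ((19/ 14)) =-14522620/ 41971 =-346.02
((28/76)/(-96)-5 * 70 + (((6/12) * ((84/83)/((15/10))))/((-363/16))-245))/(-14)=1557115675/36636864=42.50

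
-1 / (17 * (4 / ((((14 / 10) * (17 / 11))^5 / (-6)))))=1403737447 / 12078825000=0.12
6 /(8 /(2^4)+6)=12 /13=0.92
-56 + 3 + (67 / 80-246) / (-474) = -1990147 / 37920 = -52.48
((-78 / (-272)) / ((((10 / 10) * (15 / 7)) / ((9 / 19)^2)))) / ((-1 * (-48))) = 2457 / 3927680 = 0.00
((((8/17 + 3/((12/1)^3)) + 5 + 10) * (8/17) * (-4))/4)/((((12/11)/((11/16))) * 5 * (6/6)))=-3666421/3995136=-0.92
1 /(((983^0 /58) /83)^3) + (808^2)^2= 537793907640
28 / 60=7 / 15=0.47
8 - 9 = -1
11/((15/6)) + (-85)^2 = 36147/5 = 7229.40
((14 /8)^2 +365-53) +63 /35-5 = 24949 /80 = 311.86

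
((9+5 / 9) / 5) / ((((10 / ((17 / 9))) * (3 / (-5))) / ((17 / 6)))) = -12427 / 7290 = -1.70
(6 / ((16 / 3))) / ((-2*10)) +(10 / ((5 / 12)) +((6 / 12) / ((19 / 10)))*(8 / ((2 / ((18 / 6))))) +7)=103669 / 3040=34.10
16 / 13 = 1.23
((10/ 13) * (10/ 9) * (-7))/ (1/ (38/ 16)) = -3325/ 234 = -14.21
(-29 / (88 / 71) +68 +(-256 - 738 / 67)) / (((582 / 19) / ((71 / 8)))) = -64.44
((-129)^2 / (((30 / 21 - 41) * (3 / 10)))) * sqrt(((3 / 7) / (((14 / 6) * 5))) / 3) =-11094 * sqrt(15) / 277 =-155.12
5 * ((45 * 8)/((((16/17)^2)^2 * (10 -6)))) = 18792225/32768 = 573.49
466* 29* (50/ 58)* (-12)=-139800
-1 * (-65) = 65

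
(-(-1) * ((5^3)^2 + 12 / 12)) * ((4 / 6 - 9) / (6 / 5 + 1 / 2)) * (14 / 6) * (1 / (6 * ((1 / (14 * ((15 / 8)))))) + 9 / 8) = -150400250 / 153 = -983008.17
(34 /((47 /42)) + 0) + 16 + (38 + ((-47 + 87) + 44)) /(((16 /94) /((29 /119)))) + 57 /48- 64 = 14160639 /89488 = 158.24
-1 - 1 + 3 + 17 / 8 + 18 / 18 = 33 / 8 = 4.12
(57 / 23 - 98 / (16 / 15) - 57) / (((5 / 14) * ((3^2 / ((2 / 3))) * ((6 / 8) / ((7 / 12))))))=-146657 / 6210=-23.62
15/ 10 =3/ 2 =1.50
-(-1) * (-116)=-116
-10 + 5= -5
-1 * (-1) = 1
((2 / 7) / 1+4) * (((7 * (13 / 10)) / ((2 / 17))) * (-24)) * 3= -23868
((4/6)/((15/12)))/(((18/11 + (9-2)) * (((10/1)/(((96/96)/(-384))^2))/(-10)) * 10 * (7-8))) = 11/262656000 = 0.00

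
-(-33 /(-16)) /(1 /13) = -429 /16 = -26.81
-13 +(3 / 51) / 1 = -220 / 17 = -12.94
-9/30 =-3/10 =-0.30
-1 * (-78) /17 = 78 /17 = 4.59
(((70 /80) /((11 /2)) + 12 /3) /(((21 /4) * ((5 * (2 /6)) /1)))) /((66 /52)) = 1586 /4235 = 0.37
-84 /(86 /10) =-420 /43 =-9.77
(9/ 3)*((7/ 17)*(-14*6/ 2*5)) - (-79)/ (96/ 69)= -110231/ 544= -202.63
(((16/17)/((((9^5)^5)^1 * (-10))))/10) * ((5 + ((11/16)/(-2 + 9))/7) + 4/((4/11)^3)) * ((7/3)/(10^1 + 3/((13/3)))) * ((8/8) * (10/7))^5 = -299650000/199578933576404562205953911132163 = -0.00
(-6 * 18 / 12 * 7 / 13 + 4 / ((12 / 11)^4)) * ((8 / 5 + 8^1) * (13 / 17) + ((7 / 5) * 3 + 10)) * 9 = -249490229 / 636480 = -391.98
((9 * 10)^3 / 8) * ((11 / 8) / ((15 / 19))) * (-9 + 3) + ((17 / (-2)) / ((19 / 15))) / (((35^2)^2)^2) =-952256.25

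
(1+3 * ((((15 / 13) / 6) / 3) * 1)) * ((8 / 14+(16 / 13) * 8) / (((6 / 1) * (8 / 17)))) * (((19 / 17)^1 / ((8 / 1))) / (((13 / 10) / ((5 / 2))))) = 1.18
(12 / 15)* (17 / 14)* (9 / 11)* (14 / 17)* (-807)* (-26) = 755352 / 55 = 13733.67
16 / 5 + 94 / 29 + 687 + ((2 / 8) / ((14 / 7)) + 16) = 823097 / 1160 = 709.57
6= 6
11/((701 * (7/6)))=66/4907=0.01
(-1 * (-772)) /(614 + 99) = 772 /713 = 1.08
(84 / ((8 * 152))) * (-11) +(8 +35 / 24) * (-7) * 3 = -60613 / 304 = -199.38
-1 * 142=-142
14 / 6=7 / 3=2.33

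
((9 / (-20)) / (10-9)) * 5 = -9 / 4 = -2.25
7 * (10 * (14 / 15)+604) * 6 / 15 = 5152 / 3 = 1717.33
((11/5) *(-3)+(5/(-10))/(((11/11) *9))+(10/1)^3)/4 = 89401/360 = 248.34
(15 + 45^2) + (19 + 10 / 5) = 2061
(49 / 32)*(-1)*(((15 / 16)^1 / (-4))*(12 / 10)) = 441 / 1024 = 0.43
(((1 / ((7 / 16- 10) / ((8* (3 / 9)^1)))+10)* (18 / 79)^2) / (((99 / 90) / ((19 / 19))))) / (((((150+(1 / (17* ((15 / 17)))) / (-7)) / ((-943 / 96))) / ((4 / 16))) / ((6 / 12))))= -0.00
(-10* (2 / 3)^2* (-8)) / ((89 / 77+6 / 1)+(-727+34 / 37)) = -455840 / 9216981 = -0.05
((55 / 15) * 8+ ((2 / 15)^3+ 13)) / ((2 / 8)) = 169.34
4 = 4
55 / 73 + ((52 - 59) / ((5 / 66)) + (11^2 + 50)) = 28964 / 365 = 79.35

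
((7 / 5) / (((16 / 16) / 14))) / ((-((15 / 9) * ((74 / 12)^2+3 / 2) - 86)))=10584 / 10865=0.97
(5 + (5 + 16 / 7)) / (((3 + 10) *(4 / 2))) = 43 / 91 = 0.47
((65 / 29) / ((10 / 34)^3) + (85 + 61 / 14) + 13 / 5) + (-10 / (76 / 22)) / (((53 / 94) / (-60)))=4988853717 / 10221050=488.10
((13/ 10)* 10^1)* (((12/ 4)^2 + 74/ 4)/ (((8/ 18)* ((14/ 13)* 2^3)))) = 83655/ 896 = 93.36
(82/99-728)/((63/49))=-503930/891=-565.58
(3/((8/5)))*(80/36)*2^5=400/3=133.33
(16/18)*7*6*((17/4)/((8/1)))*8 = 476/3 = 158.67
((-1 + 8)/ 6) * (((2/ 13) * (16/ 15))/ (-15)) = -112/ 8775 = -0.01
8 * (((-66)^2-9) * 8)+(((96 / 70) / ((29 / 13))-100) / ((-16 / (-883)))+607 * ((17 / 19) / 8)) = 42086205699 / 154280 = 272791.07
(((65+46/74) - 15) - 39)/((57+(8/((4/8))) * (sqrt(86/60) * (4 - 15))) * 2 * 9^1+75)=-75680 * sqrt(1290)/812338293 - 789050/812338293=-0.00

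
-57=-57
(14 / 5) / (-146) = -7 / 365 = -0.02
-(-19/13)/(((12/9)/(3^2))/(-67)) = -34371/52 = -660.98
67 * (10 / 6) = 335 / 3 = 111.67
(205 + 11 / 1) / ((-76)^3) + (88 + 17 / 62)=150156391 / 1701032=88.27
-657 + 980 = 323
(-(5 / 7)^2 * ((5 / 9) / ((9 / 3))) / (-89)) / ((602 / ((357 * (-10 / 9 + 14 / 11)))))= 17000 / 167082993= 0.00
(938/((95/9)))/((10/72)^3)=393869952/11875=33168.00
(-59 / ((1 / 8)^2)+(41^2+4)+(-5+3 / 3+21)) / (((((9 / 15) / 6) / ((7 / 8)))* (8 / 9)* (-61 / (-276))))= -92373.75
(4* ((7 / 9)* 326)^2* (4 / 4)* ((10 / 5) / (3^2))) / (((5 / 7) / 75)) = 1458106720 / 243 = 6000439.18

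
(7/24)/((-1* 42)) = -0.01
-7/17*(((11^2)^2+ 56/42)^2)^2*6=-52125977473155687374/459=-113564221074413262.25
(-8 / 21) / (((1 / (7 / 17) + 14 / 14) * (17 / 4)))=-4 / 153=-0.03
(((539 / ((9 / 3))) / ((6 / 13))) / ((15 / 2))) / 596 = 7007 / 80460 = 0.09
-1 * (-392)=392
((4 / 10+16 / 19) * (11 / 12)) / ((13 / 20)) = 1298 / 741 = 1.75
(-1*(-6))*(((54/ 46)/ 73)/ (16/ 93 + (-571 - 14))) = -15066/ 91319131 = -0.00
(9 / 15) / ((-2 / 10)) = -3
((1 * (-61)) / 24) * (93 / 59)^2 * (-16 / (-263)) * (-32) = 11255232 / 915503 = 12.29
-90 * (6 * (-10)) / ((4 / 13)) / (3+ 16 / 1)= 923.68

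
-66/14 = -33/7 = -4.71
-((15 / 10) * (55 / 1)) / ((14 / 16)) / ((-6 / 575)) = 9035.71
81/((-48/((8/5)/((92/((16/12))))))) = -0.04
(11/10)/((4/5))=11/8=1.38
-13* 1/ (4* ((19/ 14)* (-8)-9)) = 91/ 556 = 0.16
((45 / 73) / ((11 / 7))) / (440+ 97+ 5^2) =315 / 451286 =0.00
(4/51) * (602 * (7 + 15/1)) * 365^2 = 7057727600/51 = 138386815.69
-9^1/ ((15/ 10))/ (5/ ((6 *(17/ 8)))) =-153/ 10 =-15.30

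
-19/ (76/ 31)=-31/ 4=-7.75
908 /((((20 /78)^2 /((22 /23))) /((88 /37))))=668436912 /21275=31418.89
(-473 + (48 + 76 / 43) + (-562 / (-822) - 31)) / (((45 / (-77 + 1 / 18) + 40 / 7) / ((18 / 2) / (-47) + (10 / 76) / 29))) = 150495009221753 / 9104124430452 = 16.53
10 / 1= 10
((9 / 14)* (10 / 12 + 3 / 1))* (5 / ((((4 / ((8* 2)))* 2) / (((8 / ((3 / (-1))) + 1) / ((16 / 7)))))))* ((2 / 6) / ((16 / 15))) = -2875 / 512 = -5.62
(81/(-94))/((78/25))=-0.28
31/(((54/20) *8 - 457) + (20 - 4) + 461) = 155/208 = 0.75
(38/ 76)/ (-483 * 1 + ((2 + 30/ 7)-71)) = -7/ 7668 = -0.00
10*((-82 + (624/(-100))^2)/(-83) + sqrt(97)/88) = 5*sqrt(97)/44 + 53828/10375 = 6.31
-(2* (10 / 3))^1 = -20 / 3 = -6.67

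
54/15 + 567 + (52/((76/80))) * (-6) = 23007/95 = 242.18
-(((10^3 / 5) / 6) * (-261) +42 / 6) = 8693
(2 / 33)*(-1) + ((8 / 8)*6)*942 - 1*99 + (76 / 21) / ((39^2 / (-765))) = 216710141 / 39039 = 5551.12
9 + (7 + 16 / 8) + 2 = 20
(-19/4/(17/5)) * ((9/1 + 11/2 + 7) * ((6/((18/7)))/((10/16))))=-5719/51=-112.14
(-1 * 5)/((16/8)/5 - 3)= 25/13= 1.92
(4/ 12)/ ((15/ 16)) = 16/ 45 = 0.36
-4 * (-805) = 3220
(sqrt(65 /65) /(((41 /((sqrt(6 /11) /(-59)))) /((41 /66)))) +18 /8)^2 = 1125870281 /222394128 - 3 * sqrt(66) /28556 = 5.06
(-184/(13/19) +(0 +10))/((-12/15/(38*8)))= 1279080/13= 98390.77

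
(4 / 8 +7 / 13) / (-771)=-9 / 6682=-0.00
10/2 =5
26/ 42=13/ 21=0.62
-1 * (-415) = 415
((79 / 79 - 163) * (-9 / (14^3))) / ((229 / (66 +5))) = 51759 / 314188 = 0.16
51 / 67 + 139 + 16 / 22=103540 / 737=140.49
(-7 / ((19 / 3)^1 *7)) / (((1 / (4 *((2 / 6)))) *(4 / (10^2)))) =-100 / 19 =-5.26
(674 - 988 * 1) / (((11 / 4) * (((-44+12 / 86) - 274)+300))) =6751 / 1056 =6.39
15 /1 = 15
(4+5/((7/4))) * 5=240/7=34.29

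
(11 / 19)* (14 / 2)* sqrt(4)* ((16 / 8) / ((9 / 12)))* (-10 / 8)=-1540 / 57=-27.02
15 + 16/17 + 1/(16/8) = 559/34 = 16.44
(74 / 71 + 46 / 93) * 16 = 162368 / 6603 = 24.59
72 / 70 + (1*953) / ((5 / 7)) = 46733 / 35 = 1335.23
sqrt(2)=1.41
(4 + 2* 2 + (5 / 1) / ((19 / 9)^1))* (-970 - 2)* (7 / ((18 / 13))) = -968058 / 19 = -50950.42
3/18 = 1/6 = 0.17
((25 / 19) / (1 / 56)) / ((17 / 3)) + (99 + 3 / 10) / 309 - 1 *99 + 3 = -27505327 / 332690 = -82.68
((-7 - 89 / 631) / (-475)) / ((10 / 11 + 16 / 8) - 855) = -49566 / 2809322425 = -0.00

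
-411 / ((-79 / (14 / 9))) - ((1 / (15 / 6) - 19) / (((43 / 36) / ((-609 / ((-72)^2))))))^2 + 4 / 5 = 15554857147 / 2804563200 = 5.55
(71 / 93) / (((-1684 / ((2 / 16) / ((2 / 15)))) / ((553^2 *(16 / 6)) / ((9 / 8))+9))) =-6948066745 / 22552128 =-308.09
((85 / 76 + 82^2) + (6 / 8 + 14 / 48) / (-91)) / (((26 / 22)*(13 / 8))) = 3501.83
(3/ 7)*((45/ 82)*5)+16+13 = 30.18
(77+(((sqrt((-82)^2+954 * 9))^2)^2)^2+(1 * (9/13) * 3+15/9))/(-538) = -2142719736113193149/20982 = -102121806124925.80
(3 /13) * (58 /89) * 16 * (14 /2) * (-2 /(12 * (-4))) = 812 /1157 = 0.70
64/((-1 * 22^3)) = -8/1331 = -0.01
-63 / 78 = -21 / 26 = -0.81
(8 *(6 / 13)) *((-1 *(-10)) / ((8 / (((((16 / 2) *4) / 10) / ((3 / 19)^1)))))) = 1216 / 13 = 93.54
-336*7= -2352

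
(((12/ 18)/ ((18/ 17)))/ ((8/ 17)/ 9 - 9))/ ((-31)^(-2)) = -277729/ 4107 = -67.62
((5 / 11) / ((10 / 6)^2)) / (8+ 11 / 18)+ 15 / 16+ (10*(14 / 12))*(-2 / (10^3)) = 381853 / 409200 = 0.93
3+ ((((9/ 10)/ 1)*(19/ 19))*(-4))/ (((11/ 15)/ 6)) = -291/ 11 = -26.45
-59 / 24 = -2.46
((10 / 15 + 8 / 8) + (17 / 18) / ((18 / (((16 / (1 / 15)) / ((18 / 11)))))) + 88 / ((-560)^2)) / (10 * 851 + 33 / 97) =8650719281 / 7863411376800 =0.00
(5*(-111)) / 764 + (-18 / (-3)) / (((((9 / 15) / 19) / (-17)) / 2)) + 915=-4236935 / 764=-5545.73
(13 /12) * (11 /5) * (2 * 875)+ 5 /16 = 200215 /48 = 4171.15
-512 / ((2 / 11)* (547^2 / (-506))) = 1424896 / 299209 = 4.76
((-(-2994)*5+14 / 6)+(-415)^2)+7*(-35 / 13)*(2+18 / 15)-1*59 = 7296043 / 39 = 187078.03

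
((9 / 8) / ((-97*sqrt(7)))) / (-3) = 3*sqrt(7) / 5432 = 0.00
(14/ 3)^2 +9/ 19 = 3805/ 171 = 22.25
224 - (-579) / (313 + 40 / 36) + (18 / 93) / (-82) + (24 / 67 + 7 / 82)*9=110659511993 / 481477678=229.83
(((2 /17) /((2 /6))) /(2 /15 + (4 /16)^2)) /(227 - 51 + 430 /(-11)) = 2640 /200549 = 0.01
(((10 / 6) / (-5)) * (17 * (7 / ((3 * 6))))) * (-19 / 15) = 2261 / 810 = 2.79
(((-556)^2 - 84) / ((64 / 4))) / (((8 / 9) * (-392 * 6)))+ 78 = 1725075 / 25088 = 68.76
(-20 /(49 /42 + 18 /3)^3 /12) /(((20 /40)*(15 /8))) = -384 /79507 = -0.00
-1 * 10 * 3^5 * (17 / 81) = -510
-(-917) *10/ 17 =9170/ 17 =539.41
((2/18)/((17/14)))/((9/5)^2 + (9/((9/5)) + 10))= 175/34884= 0.01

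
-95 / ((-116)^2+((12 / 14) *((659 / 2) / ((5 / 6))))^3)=-4073125 / 1669643881928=-0.00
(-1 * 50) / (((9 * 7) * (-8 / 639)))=1775 / 28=63.39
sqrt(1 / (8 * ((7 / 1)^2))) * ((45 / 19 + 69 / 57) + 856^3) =31679495.95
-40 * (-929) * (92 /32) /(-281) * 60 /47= -6410100 /13207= -485.36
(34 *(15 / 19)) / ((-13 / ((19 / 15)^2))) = -646 / 195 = -3.31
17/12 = 1.42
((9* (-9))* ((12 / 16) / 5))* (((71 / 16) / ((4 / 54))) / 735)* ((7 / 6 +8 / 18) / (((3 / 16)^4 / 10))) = -3162624 / 245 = -12908.67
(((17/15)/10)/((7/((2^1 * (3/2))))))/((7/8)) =68/1225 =0.06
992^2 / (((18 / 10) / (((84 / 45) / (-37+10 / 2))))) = -861056 / 27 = -31890.96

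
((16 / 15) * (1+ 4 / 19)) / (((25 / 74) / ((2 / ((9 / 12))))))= 10.19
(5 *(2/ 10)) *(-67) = -67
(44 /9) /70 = 22 /315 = 0.07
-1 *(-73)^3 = 389017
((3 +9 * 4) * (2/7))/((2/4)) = 156/7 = 22.29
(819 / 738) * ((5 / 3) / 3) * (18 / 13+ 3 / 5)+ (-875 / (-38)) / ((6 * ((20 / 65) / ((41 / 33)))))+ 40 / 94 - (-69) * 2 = 155.15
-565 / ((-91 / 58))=32770 / 91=360.11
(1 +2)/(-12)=-1/4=-0.25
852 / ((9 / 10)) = 2840 / 3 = 946.67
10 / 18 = 5 / 9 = 0.56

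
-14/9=-1.56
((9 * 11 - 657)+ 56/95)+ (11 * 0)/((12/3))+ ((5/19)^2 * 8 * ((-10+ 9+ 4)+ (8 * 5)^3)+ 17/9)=567002551/16245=34903.20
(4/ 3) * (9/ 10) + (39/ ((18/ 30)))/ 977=6187/ 4885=1.27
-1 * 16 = -16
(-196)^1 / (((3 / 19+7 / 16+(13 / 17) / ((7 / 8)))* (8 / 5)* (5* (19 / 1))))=-46648 / 53155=-0.88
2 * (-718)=-1436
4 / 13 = 0.31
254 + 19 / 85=21609 / 85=254.22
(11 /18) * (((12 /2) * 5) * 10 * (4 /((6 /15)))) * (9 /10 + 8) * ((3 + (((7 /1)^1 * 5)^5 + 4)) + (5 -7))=2570946026000 /3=856982008666.67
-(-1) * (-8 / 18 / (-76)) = 1 / 171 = 0.01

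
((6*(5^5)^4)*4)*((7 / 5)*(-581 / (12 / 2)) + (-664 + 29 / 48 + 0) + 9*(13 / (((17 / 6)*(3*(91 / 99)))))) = -427068500518798828125 / 238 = -1794405464364700958.51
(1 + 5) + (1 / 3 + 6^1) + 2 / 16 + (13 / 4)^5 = 1152151 / 3072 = 375.05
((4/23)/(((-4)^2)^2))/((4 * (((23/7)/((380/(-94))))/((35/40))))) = -4655/25459712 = -0.00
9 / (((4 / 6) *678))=9 / 452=0.02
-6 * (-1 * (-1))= -6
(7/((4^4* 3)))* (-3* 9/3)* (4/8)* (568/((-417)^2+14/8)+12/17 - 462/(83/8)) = 225790046349/125624242304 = 1.80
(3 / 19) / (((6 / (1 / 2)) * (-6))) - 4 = -1825 / 456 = -4.00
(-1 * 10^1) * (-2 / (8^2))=5 / 16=0.31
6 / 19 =0.32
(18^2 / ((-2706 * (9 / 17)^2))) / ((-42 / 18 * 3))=578 / 9471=0.06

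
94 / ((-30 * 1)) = -47 / 15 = -3.13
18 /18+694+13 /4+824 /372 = 260573 /372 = 700.47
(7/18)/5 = 7/90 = 0.08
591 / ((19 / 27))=15957 / 19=839.84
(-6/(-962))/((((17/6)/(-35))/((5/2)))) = -1575/8177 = -0.19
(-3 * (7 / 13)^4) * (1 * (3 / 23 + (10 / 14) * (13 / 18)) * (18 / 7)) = -275331 / 656903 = -0.42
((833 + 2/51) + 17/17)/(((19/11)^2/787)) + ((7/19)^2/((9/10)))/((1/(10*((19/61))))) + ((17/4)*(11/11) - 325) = 219688.18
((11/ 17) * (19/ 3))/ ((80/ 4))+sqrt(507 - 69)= 209/ 1020+sqrt(438)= 21.13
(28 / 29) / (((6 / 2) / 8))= 224 / 87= 2.57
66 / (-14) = -33 / 7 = -4.71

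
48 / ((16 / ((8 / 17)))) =24 / 17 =1.41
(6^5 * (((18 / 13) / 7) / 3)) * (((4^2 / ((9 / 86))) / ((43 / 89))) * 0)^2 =0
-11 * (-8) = 88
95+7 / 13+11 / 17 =21257 / 221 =96.19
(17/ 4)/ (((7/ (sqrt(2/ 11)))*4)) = 17*sqrt(22)/ 1232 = 0.06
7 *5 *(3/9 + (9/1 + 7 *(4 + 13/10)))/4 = 9751/24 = 406.29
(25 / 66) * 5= 1.89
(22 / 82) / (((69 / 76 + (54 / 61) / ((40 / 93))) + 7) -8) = 127490 / 934267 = 0.14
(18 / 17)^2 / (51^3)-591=-839135475 / 1419857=-591.00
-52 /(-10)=26 /5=5.20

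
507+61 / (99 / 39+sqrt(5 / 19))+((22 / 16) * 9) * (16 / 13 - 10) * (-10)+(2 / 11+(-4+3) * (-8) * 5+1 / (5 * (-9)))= 105832799186 / 63854505 - 10309 * sqrt(95) / 19846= 1652.34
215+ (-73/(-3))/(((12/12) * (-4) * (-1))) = 2653/12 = 221.08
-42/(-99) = 14/33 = 0.42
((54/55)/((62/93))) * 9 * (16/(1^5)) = 11664/55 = 212.07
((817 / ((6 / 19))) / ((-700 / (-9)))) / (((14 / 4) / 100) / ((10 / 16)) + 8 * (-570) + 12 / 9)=-698535 / 95730824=-0.01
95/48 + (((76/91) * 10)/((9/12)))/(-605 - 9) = 876565/446992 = 1.96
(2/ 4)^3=1/ 8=0.12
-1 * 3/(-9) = 1/3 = 0.33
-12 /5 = -2.40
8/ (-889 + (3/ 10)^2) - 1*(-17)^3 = 436720683/ 88891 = 4912.99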